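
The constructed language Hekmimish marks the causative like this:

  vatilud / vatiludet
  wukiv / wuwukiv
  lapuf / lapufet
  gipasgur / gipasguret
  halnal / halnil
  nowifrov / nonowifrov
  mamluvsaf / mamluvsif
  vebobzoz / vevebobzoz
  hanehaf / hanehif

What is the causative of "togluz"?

togluzet

mamluvsaf and lapuf both end in -f yet inflect differently (mamluvsif, lapufet), so the final letter is not what conditions the rule; the last vowel is.
"togluz" has last vowel 'u'. The stems whose last vowel is 'u' (lapuf → lapufet, gipasgur → gipasguret, vatilud → vatiludet) add -et.
So togluz → togluzet.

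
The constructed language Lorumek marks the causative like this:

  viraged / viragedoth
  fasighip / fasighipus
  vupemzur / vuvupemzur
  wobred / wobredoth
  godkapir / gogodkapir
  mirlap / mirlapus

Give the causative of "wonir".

wowonir

fasighip and godkapir both have last vowel 'i' yet inflect differently (fasighipus, gogodkapir), so the last vowel is not what conditions the rule; the final letter is.
"wonir" ends in -r. The stems ending in -r (vupemzur → vuvupemzur, godkapir → gogodkapir) repeat the first consonant+vowel as a prefix.
The other patterns: stems ending in -d add -oth; stems ending in -p add -us.
So wonir → wowonir.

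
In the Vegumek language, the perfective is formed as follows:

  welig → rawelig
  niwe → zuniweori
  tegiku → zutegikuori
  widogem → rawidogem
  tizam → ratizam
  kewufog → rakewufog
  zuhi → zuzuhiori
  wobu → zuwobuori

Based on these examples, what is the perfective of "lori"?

zuloriori

"lori" ends in a vowel. The stems ending in a vowel (zuhi → zuzuhiori, wobu → zuwobuori, tegiku → zutegikuori) add zu- … -ori around the stem.
The other pattern: stems ending in a consonant add the prefix ra-.
So lori → zuloriori.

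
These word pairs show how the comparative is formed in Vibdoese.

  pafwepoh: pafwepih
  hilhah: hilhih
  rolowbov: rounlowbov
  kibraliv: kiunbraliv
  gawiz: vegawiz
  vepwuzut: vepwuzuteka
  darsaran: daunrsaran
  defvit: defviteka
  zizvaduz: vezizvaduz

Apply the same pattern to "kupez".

vekupez

zizvaduz and vepwuzut both have last vowel 'u' yet inflect differently (vezizvaduz, vepwuzuteka), so the last vowel is not what conditions the rule; the final letter is.
"kupez" ends in -z. The stems ending in -z (gawiz → vegawiz, zizvaduz → vezizvaduz) add the prefix ve-.
The other patterns: stems ending in -t add -eka; stems ending in -h change the last vowel to 'i'; stems ending in -n or -v insert -un- after the first vowel.
So kupez → vekupez.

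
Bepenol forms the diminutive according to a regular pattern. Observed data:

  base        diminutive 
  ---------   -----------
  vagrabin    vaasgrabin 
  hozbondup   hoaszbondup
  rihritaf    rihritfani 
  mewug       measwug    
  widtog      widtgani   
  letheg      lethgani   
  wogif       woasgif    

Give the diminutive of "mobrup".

"mobrup" has last vowel 'u'. The stems whose last vowel is 'u' (hozbondup → hoaszbondup, mewug → measwug) insert -as- after the first vowel.
The other pattern: stems whose last vowel is 'a', 'e' or 'o' delete the last vowel and add -ani.
So mobrup → moasbrup.

moasbrup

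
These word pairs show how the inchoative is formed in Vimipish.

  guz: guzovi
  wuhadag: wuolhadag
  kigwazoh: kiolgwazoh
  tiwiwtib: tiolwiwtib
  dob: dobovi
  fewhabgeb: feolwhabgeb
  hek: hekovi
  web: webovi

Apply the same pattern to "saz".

sazovi

web and fewhabgeb both end in -b yet inflect differently (webovi, feolwhabgeb), so the final letter is not what conditions the rule; the number of vowels is.
"saz" has 1 vowel. The stems with 1 vowel (web → webovi, guz → guzovi, hek → hekovi) add -ovi.
So saz → sazovi.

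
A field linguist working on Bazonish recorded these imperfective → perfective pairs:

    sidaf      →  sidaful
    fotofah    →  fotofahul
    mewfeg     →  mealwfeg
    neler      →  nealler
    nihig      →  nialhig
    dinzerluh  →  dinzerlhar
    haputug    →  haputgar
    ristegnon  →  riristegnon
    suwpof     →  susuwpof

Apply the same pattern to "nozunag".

fotofah and dinzerluh both end in -h yet inflect differently (fotofahul, dinzerlhar), so the final letter is not what conditions the rule; the last vowel is.
"nozunag" has last vowel 'a'. The stems whose last vowel is 'a' (sidaf → sidaful, fotofah → fotofahul) add -ul.
So nozunag → nozunagul.

nozunagul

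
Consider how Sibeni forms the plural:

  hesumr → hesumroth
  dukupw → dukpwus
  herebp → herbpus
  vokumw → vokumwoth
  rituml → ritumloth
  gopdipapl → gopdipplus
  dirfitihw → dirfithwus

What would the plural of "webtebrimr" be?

webtebrimroth

vokumw and dukupw both end in -w yet inflect differently (vokumwoth, dukpwus), so the final letter is not what conditions the rule; the second-to-last letter is.
"webtebrimr" has second-to-last letter 'm'. The stems whose second-to-last letter is 'm' (hesumr → hesumroth, vokumw → vokumwoth, rituml → ritumloth) add -oth.
So webtebrimr → webtebrimroth.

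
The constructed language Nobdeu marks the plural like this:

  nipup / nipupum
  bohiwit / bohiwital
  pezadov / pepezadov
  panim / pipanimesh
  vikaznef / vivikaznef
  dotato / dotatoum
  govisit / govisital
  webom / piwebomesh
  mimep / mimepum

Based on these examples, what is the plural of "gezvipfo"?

bohiwit and panim both have last vowel 'i' yet inflect differently (bohiwital, pipanimesh), so the last vowel is not what conditions the rule; the final letter is.
"gezvipfo" ends in -o. The one such stem in the data (dotato → dotatoum) adds -um, so the same rule applies.
So gezvipfo → gezvipfoum.

gezvipfoum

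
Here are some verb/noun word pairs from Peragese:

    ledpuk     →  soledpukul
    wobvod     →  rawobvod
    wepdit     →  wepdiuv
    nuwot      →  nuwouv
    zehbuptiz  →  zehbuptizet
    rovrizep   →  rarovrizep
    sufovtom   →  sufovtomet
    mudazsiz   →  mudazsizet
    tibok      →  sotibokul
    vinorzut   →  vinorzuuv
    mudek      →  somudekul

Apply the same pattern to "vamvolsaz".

vamvolsazet

tibok and sufovtom both have last vowel 'o' yet inflect differently (sotibokul, sufovtomet), so the last vowel is not what conditions the rule; the final letter is.
"vamvolsaz" ends in -z. The stems ending in -z (mudazsiz → mudazsizet, zehbuptiz → zehbuptizet) add -et.
So vamvolsaz → vamvolsazet.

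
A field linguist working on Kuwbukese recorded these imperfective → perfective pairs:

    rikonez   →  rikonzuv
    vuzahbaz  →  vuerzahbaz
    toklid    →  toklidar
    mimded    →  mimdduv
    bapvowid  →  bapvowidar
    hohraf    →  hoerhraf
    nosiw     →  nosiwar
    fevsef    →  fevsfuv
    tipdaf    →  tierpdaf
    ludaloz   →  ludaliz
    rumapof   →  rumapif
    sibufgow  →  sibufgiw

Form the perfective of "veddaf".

nosiw and sibufgow both end in -w yet inflect differently (nosiwar, sibufgiw), so the final letter is not what conditions the rule; the last vowel is.
"veddaf" has last vowel 'a'. The stems whose last vowel is 'a' (tipdaf → tierpdaf, hohraf → hoerhraf, vuzahbaz → vuerzahbaz) insert -er- after the first vowel.
So veddaf → veerddaf.

veerddaf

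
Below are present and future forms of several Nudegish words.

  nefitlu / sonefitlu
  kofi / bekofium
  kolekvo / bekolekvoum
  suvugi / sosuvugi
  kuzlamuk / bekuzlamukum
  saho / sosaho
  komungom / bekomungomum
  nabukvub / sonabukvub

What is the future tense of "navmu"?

sonavmu

kofi and suvugi both end in -i yet inflect differently (bekofium, sosuvugi), so the final letter is not what conditions the rule; the first letter is.
"navmu" begins with n-. The stems beginning with n- (nefitlu → sonefitlu, nabukvub → sonabukvub) add the prefix so-.
So navmu → sonavmu.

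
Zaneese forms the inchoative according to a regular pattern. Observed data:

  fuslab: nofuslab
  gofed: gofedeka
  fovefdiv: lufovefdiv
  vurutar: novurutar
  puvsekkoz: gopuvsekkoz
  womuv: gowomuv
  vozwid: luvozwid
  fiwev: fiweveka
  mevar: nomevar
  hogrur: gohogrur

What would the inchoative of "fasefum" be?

gofasefum

gofed and vozwid both end in -d yet inflect differently (gofedeka, luvozwid), so the final letter is not what conditions the rule; the last vowel is.
"fasefum" has last vowel 'u'. The stems whose last vowel is 'u' (womuv → gowomuv, hogrur → gohogrur) add the prefix go-.
So fasefum → gofasefum.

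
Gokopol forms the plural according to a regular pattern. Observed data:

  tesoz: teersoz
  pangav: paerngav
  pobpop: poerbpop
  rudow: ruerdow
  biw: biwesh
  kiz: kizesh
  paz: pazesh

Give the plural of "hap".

"hap" has 1 vowel. The stems with 1 vowel (biw → biwesh, kiz → kizesh, paz → pazesh) add -esh.
The other pattern: stems with 2 vowels insert -er- after the first vowel.
So hap → hapesh.

hapesh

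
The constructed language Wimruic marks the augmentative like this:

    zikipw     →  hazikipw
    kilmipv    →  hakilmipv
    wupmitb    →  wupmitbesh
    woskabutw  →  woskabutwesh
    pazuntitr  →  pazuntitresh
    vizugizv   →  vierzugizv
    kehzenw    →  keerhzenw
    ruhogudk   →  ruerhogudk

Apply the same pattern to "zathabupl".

hazathabupl

"zathabupl" has second-to-last letter 'p'. The stems whose second-to-last letter is 'p' (zikipw → hazikipw, kilmipv → hakilmipv) add the prefix ha-.
So zathabupl → hazathabupl.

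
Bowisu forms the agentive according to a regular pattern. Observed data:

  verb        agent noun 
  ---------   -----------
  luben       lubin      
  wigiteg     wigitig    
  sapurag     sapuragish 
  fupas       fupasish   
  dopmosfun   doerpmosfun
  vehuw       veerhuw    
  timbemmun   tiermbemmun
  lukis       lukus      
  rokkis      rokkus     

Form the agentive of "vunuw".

vuernuw

wigiteg and sapurag both end in -g yet inflect differently (wigitig, sapuragish), so the final letter is not what conditions the rule; the last vowel is.
"vunuw" has last vowel 'u'. The stems whose last vowel is 'u' (dopmosfun → doerpmosfun, vehuw → veerhuw, timbemmun → tiermbemmun) insert -er- after the first vowel.
The other patterns: stems whose last vowel is 'e' change the last vowel to 'i'; stems whose last vowel is 'a' add -ish; stems whose last vowel is 'i' change the last vowel to 'u'.
So vunuw → vuernuw.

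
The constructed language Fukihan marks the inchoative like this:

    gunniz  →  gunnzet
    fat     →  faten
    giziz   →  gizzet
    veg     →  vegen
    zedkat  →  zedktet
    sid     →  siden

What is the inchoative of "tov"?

"tov" has 1 vowel. The stems with 1 vowel (veg → vegen, fat → faten, sid → siden) add -en.
The other pattern: stems with 2 vowels delete the last vowel and add -et.
So tov → toven.

toven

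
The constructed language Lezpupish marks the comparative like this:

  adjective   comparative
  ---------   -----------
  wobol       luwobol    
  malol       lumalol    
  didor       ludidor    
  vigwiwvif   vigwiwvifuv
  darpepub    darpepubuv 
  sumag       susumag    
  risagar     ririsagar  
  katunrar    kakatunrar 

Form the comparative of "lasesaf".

lalasesaf

didor and risagar both end in -r yet inflect differently (ludidor, ririsagar), so the final letter is not what conditions the rule; the last vowel is.
"lasesaf" has last vowel 'a'. The stems whose last vowel is 'a' (sumag → susumag, risagar → ririsagar, katunrar → kakatunrar) repeat the first consonant+vowel as a prefix.
So lasesaf → lalasesaf.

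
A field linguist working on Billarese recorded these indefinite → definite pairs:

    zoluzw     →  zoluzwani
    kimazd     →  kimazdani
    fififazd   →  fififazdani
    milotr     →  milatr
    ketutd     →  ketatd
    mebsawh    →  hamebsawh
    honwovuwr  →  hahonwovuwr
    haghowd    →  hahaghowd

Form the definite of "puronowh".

hapuronowh

kimazd and ketutd both end in -d yet inflect differently (kimazdani, ketatd), so the final letter is not what conditions the rule; the second-to-last letter is.
"puronowh" has second-to-last letter 'w'. The stems whose second-to-last letter is 'w' (mebsawh → hamebsawh, honwovuwr → hahonwovuwr, haghowd → hahaghowd) add the prefix ha-.
So puronowh → hapuronowh.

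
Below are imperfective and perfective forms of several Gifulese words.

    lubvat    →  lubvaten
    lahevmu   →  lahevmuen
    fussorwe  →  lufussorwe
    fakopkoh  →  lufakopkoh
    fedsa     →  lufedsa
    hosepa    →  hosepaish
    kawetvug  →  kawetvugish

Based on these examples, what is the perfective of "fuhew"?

fedsa and hosepa both end in -a yet inflect differently (lufedsa, hosepaish), so the final letter is not what conditions the rule; the first letter is.
"fuhew" begins with f-. The stems beginning with f- (fussorwe → lufussorwe, fakopkoh → lufakopkoh, fedsa → lufedsa) add the prefix lu-.
The other patterns: stems beginning with l- add -en; stems beginning with h- or k- add -ish.
So fuhew → lufuhew.

lufuhew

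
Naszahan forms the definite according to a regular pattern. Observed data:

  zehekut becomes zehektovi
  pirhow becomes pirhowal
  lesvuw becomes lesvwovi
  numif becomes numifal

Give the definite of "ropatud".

ropatdovi

"ropatud" has last vowel 'u'. The stems whose last vowel is 'u' (lesvuw → lesvwovi, zehekut → zehektovi) delete the last vowel and add -ovi.
So ropatud → ropatdovi.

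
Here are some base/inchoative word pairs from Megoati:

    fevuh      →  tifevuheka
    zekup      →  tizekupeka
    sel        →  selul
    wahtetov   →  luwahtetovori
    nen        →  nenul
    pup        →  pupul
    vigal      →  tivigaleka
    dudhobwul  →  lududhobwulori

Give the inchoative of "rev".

"rev" has 1 vowel. The stems with 1 vowel (nen → nenul, sel → selul, pup → pupul) add -ul.
So rev → revul.

revul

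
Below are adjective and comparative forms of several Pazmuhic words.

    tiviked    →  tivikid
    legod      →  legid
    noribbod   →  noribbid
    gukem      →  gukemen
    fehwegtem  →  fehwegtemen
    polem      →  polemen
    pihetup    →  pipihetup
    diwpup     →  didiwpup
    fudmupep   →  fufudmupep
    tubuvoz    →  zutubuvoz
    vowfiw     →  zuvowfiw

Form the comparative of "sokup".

sosokup

"sokup" ends in -p. The stems ending in -p (pihetup → pipihetup, diwpup → didiwpup, fudmupep → fufudmupep) repeat the first consonant+vowel as a prefix.
The other patterns: stems ending in -d change the last vowel to 'i'; stems ending in -m add -en; stems ending in -w or -z add the prefix zu-.
So sokup → sosokup.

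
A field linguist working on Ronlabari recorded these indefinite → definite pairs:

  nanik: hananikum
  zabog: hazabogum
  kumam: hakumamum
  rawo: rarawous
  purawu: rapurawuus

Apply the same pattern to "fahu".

rafahuus

"fahu" ends in a vowel. The stems ending in a vowel (rawo → rarawous, purawu → rapurawuus) add ra- … -us around the stem.
So fahu → rafahuus.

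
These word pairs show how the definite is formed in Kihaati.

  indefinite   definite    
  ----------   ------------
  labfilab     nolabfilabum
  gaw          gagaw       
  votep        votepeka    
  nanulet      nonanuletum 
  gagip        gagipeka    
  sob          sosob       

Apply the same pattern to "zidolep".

nozidolepum

sob and labfilab both end in -b yet inflect differently (sosob, nolabfilabum), so the final letter is not what conditions the rule; the number of vowels is.
"zidolep" has 3 vowels. The stems with 3 vowels (nanulet → nonanuletum, labfilab → nolabfilabum) add no- … -um around the stem.
The other patterns: stems with 1 vowel repeat the first consonant+vowel as a prefix; stems with 2 vowels add -eka.
So zidolep → nozidolepum.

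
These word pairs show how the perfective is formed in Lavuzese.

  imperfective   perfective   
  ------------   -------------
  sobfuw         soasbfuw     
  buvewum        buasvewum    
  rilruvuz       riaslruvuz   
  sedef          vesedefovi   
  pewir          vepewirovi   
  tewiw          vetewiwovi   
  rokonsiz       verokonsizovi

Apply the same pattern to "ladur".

sobfuw and tewiw both end in -w yet inflect differently (soasbfuw, vetewiwovi), so the final letter is not what conditions the rule; the last vowel is.
"ladur" has last vowel 'u'. The stems whose last vowel is 'u' (sobfuw → soasbfuw, buvewum → buasvewum, rilruvuz → riaslruvuz) insert -as- after the first vowel.
So ladur → laasdur.

laasdur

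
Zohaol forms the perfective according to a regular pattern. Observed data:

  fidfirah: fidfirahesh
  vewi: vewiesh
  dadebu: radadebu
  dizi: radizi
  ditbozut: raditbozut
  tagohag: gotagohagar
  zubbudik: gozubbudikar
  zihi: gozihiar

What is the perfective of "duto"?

raduto

vewi and dizi both end in -i yet inflect differently (vewiesh, radizi), so the final letter is not what conditions the rule; the first letter is.
"duto" begins with d-. The stems beginning with d- (dadebu → radadebu, dizi → radizi, ditbozut → raditbozut) add the prefix ra-.
So duto → raduto.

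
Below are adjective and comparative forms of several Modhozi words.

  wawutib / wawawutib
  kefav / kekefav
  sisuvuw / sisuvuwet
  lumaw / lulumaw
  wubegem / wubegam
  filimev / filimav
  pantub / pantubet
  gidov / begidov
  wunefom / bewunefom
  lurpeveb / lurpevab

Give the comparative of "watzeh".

sisuvuw and lumaw both end in -w yet inflect differently (sisuvuwet, lulumaw), so the final letter is not what conditions the rule; the last vowel is.
"watzeh" has last vowel 'e'. The stems whose last vowel is 'e' (lurpeveb → lurpevab, wubegem → wubegam, filimev → filimav) change the last vowel to 'a'.
The other patterns: stems whose last vowel is 'o' add the prefix be-; stems whose last vowel is 'u' add -et; stems whose last vowel is 'a' or 'i' repeat the first consonant+vowel as a prefix.
So watzeh → watzah.

watzah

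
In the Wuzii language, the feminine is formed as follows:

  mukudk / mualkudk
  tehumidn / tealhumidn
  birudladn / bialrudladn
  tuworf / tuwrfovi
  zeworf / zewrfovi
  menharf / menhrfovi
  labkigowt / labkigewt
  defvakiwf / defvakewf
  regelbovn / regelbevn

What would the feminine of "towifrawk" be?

tuworf and defvakiwf both end in -f yet inflect differently (tuwrfovi, defvakewf), so the final letter is not what conditions the rule; the second-to-last letter is.
"towifrawk" has second-to-last letter 'w'. The stems whose second-to-last letter is 'w' (labkigowt → labkigewt, defvakiwf → defvakewf) change the last vowel to 'e'.
The other patterns: stems whose second-to-last letter is 'd' insert -al- after the first vowel; stems whose second-to-last letter is 'r' delete the last vowel and add -ovi.
So towifrawk → towifrewk.

towifrewk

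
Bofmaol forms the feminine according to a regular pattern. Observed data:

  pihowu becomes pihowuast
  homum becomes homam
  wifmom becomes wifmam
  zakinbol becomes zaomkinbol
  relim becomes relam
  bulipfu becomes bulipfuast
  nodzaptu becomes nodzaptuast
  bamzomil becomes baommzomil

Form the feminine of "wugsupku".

wugsupkuast

homum and pihowu both have last vowel 'u' yet inflect differently (homam, pihowuast), so the last vowel is not what conditions the rule; the final letter is.
"wugsupku" ends in -u. The stems ending in -u (pihowu → pihowuast, bulipfu → bulipfuast, nodzaptu → nodzaptuast) add -ast.
So wugsupku → wugsupkuast.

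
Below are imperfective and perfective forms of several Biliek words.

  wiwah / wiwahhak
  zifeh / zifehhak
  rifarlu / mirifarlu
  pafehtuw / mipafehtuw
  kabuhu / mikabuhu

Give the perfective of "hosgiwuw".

"hosgiwuw" ends in -w. The one such stem in the data (pafehtuw → mipafehtuw) adds the prefix mi-, so the same rule applies.
The other pattern: stems ending in -h double the final consonant and add -ak.
So hosgiwuw → mihosgiwuw.

mihosgiwuw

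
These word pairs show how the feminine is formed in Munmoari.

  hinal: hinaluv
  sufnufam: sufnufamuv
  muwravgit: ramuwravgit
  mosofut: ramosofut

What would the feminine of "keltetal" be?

keltetaluv

mosofut and sufnufam both have 3 vowels yet inflect differently (ramosofut, sufnufamuv), so the number of vowels is not what conditions the rule; the final letter is.
"keltetal" ends in -l. The one such stem in the data (hinal → hinaluv) adds -uv, so the same rule applies.
So keltetal → keltetaluv.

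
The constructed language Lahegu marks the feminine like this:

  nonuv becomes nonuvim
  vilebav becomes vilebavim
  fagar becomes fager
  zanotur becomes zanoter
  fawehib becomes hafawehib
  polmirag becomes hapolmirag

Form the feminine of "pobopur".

vilebav and fagar both have last vowel 'a' yet inflect differently (vilebavim, fager), so the last vowel is not what conditions the rule; the final letter is.
"pobopur" ends in -r. The stems ending in -r (fagar → fager, zanotur → zanoter) change the last vowel to 'e'.
So pobopur → poboper.

poboper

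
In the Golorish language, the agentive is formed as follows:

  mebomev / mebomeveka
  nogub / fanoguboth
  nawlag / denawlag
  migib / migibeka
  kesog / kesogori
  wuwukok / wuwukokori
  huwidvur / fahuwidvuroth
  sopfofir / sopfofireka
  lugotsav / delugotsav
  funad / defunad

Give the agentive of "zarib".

zaribeka

"zarib" has last vowel 'i'. The stems whose last vowel is 'i' (sopfofir → sopfofireka, migib → migibeka) add -eka.
So zarib → zaribeka.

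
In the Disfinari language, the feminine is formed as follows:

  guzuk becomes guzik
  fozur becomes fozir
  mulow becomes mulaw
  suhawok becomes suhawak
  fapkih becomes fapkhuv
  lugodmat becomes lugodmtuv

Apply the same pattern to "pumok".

pumak

guzuk and suhawok both end in -k yet inflect differently (guzik, suhawak), so the final letter is not what conditions the rule; the last vowel is.
"pumok" has last vowel 'o'. The stems whose last vowel is 'o' (mulow → mulaw, suhawok → suhawak) change the last vowel to 'a'.
So pumok → pumak.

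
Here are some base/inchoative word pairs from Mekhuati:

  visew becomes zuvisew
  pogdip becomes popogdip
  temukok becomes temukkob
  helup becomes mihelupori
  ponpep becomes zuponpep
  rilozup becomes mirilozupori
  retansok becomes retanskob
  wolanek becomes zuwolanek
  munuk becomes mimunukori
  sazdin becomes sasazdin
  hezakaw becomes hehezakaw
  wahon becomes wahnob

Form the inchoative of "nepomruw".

rilozup and pogdip both end in -p yet inflect differently (mirilozupori, popogdip), so the final letter is not what conditions the rule; the last vowel is.
"nepomruw" has last vowel 'u'. The stems whose last vowel is 'u' (munuk → mimunukori, rilozup → mirilozupori, helup → mihelupori) add mi- … -ori around the stem.
The other patterns: stems whose last vowel is 'a' or 'i' repeat the first consonant+vowel as a prefix; stems whose last vowel is 'o' delete the last vowel and add -ob; stems whose last vowel is 'e' add the prefix zu-.
So nepomruw → minepomruwori.

minepomruwori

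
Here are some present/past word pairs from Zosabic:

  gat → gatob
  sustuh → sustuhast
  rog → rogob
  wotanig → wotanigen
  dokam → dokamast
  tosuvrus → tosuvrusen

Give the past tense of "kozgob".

"kozgob" has 2 vowels. The stems with 2 vowels (sustuh → sustuhast, dokam → dokamast) add -ast.
So kozgob → kozgobast.

kozgobast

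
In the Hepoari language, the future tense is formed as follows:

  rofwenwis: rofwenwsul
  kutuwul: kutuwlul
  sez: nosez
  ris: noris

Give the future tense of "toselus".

toselsul

"toselus" has 3 vowels. The stems with 3 vowels (kutuwul → kutuwlul, rofwenwis → rofwenwsul) delete the last vowel and add -ul.
The other pattern: stems with 1 vowel add the prefix no-.
So toselus → toselsul.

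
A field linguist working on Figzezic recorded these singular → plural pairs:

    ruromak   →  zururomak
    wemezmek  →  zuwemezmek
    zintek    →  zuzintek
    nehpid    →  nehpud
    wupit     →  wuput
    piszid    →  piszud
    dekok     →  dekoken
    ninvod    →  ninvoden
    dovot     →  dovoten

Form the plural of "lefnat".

"lefnat" has last vowel 'a'. The one such stem in the data (ruromak → zururomak) adds the prefix zu-, so the same rule applies.
So lefnat → zulefnat.

zulefnat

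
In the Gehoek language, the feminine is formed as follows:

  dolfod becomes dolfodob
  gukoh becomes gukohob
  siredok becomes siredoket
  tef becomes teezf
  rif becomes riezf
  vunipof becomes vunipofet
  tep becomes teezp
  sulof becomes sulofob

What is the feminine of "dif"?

diezf

"dif" has 1 vowel. The stems with 1 vowel (tef → teezf, tep → teezp, rif → riezf) insert -ez- after the first vowel.
The other patterns: stems with 2 vowels add -ob; stems with 3 vowels add -et.
So dif → diezf.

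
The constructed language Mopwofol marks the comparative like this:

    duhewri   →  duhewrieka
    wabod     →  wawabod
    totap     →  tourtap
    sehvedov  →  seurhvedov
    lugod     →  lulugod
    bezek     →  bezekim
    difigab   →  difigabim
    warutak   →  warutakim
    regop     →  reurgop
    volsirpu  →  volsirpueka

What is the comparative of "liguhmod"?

liliguhmod

sehvedov and lugod both have last vowel 'o' yet inflect differently (seurhvedov, lulugod), so the last vowel is not what conditions the rule; the final letter is.
"liguhmod" ends in -d. The stems ending in -d (lugod → lulugod, wabod → wawabod) repeat the first consonant+vowel as a prefix.
The other patterns: stems ending in -p or -v insert -ur- after the first vowel; stems ending in -i or -u add -eka; stems ending in -b or -k add -im.
So liguhmod → liliguhmod.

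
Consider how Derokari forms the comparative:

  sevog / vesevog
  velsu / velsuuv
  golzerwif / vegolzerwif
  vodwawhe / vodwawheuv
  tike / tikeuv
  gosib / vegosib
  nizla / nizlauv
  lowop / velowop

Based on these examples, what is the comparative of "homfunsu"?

homfunsuuv

lowop and tike both have 2 vowels yet inflect differently (velowop, tikeuv), so the number of vowels is not what conditions the rule; whether the stem ends in a vowel or a consonant is.
"homfunsu" ends in a vowel. The stems ending in a vowel (tike → tikeuv, vodwawhe → vodwawheuv, velsu → velsuuv) add -uv.
The other pattern: stems ending in a consonant add the prefix ve-.
So homfunsu → homfunsuuv.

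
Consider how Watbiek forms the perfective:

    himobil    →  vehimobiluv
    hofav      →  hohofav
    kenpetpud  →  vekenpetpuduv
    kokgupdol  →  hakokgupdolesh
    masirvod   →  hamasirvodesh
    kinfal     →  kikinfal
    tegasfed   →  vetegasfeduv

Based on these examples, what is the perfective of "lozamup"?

kinfal and kokgupdol both end in -l yet inflect differently (kikinfal, hakokgupdolesh), so the final letter is not what conditions the rule; the last vowel is.
"lozamup" has last vowel 'u'. The one such stem in the data (kenpetpud → vekenpetpuduv) adds ve- … -uv around the stem, so the same rule applies.
The other patterns: stems whose last vowel is 'a' repeat the first consonant+vowel as a prefix; stems whose last vowel is 'o' add ha- … -esh around the stem.
So lozamup → velozamupuv.

velozamupuv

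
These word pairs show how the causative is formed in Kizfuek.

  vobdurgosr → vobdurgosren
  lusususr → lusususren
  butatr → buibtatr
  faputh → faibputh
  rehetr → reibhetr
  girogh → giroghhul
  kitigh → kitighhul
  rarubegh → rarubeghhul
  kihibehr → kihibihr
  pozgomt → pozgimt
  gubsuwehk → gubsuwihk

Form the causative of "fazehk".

fazihk

vobdurgosr and butatr both end in -r yet inflect differently (vobdurgosren, buibtatr), so the final letter is not what conditions the rule; the second-to-last letter is.
"fazehk" has second-to-last letter 'h'. The stems whose second-to-last letter is 'h' (kihibehr → kihibihr, gubsuwehk → gubsuwihk) change the last vowel to 'i'.
So fazehk → fazihk.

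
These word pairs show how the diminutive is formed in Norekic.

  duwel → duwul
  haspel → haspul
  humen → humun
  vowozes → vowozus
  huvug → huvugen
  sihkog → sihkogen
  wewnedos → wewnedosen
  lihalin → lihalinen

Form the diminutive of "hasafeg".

vowozes and wewnedos both end in -s yet inflect differently (vowozus, wewnedosen), so the final letter is not what conditions the rule; the last vowel is.
"hasafeg" has last vowel 'e'. The stems whose last vowel is 'e' (duwel → duwul, haspel → haspul, humen → humun) change the last vowel to 'u'.
The other pattern: stems whose last vowel is 'i', 'o' or 'u' add -en.
So hasafeg → hasafug.

hasafug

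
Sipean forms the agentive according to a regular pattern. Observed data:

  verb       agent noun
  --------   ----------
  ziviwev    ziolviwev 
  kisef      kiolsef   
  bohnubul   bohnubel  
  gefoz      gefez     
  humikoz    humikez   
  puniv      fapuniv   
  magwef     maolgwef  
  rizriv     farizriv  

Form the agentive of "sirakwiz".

ziviwev and puniv both end in -v yet inflect differently (ziolviwev, fapuniv), so the final letter is not what conditions the rule; the last vowel is.
"sirakwiz" has last vowel 'i'. The stems whose last vowel is 'i' (puniv → fapuniv, rizriv → farizriv) add the prefix fa-.
So sirakwiz → fasirakwiz.

fasirakwiz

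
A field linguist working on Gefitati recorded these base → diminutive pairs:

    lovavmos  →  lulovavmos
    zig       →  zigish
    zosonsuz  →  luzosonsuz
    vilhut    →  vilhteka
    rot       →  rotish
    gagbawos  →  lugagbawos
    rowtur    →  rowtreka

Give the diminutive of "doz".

dozish

rot and vilhut both end in -t yet inflect differently (rotish, vilhteka), so the final letter is not what conditions the rule; the number of vowels is.
"doz" has 1 vowel. The stems with 1 vowel (zig → zigish, rot → rotish) add -ish.
The other patterns: stems with 2 vowels delete the last vowel and add -eka; stems with 3 vowels add the prefix lu-.
So doz → dozish.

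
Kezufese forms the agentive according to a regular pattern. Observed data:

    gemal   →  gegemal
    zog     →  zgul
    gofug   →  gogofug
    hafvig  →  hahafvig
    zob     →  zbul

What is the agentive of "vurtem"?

vuvurtem

"vurtem" has 2 vowels. The stems with 2 vowels (gofug → gogofug, hafvig → hahafvig, gemal → gegemal) repeat the first consonant+vowel as a prefix.
So vurtem → vuvurtem.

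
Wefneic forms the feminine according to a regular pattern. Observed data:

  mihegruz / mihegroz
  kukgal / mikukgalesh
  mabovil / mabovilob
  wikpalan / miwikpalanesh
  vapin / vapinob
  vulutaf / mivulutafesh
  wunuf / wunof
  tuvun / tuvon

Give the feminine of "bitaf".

mibitafesh

wunuf and vulutaf both end in -f yet inflect differently (wunof, mivulutafesh), so the final letter is not what conditions the rule; the last vowel is.
"bitaf" has last vowel 'a'. The stems whose last vowel is 'a' (vulutaf → mivulutafesh, kukgal → mikukgalesh, wikpalan → miwikpalanesh) add mi- … -esh around the stem.
So bitaf → mibitafesh.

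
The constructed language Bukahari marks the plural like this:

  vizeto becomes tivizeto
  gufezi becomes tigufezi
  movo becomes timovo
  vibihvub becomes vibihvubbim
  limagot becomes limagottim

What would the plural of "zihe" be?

tizihe

"zihe" ends in a vowel. The stems ending in a vowel (vizeto → tivizeto, gufezi → tigufezi, movo → timovo) add the prefix ti-.
The other pattern: stems ending in a consonant double the final consonant and add -im.
So zihe → tizihe.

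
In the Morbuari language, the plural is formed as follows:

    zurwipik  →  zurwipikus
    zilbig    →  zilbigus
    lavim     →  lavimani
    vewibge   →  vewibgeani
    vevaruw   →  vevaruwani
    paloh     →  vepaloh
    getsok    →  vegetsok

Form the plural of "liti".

zurwipik and getsok both end in -k yet inflect differently (zurwipikus, vegetsok), so the final letter is not what conditions the rule; the first letter is.
"liti" begins with l-. The one such stem in the data (lavim → lavimani) adds -ani, so the same rule applies.
So liti → litiani.

litiani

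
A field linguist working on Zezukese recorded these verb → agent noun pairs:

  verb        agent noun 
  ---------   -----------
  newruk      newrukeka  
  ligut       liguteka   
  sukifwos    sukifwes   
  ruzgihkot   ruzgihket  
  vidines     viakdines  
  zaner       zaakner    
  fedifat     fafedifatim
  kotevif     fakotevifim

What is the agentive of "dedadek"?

deakdadek

ligut and ruzgihkot both end in -t yet inflect differently (liguteka, ruzgihket), so the final letter is not what conditions the rule; the last vowel is.
"dedadek" has last vowel 'e'. The stems whose last vowel is 'e' (vidines → viakdines, zaner → zaakner) insert -ak- after the first vowel.
The other patterns: stems whose last vowel is 'u' add -eka; stems whose last vowel is 'o' change the last vowel to 'e'; stems whose last vowel is 'a' or 'i' add fa- … -im around the stem.
So dedadek → deakdadek.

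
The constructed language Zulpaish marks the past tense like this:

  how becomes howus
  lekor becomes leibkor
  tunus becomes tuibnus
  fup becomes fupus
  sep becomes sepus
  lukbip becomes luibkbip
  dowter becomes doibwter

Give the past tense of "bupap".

buibpap

"bupap" has 2 vowels. The stems with 2 vowels (lukbip → luibkbip, lekor → leibkor, tunus → tuibnus) insert -ib- after the first vowel.
So bupap → buibpap.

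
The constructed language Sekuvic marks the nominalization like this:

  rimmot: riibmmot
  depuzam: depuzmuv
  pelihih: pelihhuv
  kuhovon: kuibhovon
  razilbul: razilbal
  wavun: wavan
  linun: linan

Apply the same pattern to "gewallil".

kuhovon and linun both end in -n yet inflect differently (kuibhovon, linan), so the final letter is not what conditions the rule; the last vowel is.
"gewallil" has last vowel 'i'. The one such stem in the data (pelihih → pelihhuv) deletes the last vowel and adds -uv (as does depuzam), so the same rule applies.
The other patterns: stems whose last vowel is 'o' insert -ib- after the first vowel; stems whose last vowel is 'u' change the last vowel to 'a'.
So gewallil → gewallluv.

gewallluv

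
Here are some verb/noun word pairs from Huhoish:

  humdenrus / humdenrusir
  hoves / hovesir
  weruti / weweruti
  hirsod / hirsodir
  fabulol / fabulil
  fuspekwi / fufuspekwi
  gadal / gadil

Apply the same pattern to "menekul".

menekil

fabulol and hirsod both have last vowel 'o' yet inflect differently (fabulil, hirsodir), so the last vowel is not what conditions the rule; the final letter is.
"menekul" ends in -l. The stems ending in -l (fabulol → fabulil, gadal → gadil) change the last vowel to 'i'.
So menekul → menekil.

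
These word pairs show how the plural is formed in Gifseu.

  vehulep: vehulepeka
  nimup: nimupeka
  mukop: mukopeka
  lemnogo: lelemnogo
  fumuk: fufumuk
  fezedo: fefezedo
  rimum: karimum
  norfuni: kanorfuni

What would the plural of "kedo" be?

kekedo

mukop and lemnogo both have last vowel 'o' yet inflect differently (mukopeka, lelemnogo), so the last vowel is not what conditions the rule; the final letter is.
"kedo" ends in -o. The stems ending in -o (lemnogo → lelemnogo, fezedo → fefezedo) repeat the first consonant+vowel as a prefix.
The other patterns: stems ending in -p add -eka; stems ending in -i or -m add the prefix ka-.
So kedo → kekedo.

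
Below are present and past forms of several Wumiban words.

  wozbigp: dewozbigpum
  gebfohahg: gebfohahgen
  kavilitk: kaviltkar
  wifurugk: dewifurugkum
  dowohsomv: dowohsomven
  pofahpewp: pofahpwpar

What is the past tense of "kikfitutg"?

kikfittgar

wozbigp and pofahpewp both end in -p yet inflect differently (dewozbigpum, pofahpwpar), so the final letter is not what conditions the rule; the second-to-last letter is.
"kikfitutg" has second-to-last letter 't'. The one such stem in the data (kavilitk → kaviltkar) deletes the last vowel and adds -ar (as does pofahpewp), so the same rule applies.
The other patterns: stems whose second-to-last letter is 'g' add de- … -um around the stem; stems whose second-to-last letter is 'h' or 'm' add -en.
So kikfitutg → kikfittgar.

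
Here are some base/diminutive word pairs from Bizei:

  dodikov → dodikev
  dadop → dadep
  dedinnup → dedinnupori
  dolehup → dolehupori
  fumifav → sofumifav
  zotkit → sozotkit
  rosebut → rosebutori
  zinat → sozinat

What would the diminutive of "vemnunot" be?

dadop and dedinnup both end in -p yet inflect differently (dadep, dedinnupori), so the final letter is not what conditions the rule; the last vowel is.
"vemnunot" has last vowel 'o'. The stems whose last vowel is 'o' (dadop → dadep, dodikov → dodikev) change the last vowel to 'e'.
The other patterns: stems whose last vowel is 'u' add -ori; stems whose last vowel is 'a' or 'i' add the prefix so-.
So vemnunot → vemnunet.

vemnunet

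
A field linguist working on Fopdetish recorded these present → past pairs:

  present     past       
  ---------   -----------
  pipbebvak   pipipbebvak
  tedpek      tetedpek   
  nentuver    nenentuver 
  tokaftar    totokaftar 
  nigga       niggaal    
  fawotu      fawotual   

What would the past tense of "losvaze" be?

"losvaze" ends in a vowel. The stems ending in a vowel (nigga → niggaal, fawotu → fawotual) add -al.
The other pattern: stems ending in a consonant repeat the first consonant+vowel as a prefix.
So losvaze → losvazeal.

losvazeal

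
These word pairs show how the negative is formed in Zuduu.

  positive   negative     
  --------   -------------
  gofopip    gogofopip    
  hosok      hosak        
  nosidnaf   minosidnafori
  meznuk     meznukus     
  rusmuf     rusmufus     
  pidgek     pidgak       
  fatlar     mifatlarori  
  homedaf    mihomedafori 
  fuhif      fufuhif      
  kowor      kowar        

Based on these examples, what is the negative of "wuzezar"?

"wuzezar" has last vowel 'a'. The stems whose last vowel is 'a' (homedaf → mihomedafori, nosidnaf → minosidnafori, fatlar → mifatlarori) add mi- … -ori around the stem.
The other patterns: stems whose last vowel is 'i' repeat the first consonant+vowel as a prefix; stems whose last vowel is 'e' or 'o' change the last vowel to 'a'; stems whose last vowel is 'u' add -us.
So wuzezar → miwuzezarori.

miwuzezarori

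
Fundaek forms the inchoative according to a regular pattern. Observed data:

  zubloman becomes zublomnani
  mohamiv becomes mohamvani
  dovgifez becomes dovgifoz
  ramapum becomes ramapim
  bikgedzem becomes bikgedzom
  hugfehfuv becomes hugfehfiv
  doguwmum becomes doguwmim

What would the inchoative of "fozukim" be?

bikgedzem and doguwmum both end in -m yet inflect differently (bikgedzom, doguwmim), so the final letter is not what conditions the rule; the last vowel is.
"fozukim" has last vowel 'i'. The one such stem in the data (mohamiv → mohamvani) deletes the last vowel and adds -ani (as does zubloman), so the same rule applies.
The other patterns: stems whose last vowel is 'e' change the last vowel to 'o'; stems whose last vowel is 'u' change the last vowel to 'i'.
So fozukim → fozukmani.

fozukmani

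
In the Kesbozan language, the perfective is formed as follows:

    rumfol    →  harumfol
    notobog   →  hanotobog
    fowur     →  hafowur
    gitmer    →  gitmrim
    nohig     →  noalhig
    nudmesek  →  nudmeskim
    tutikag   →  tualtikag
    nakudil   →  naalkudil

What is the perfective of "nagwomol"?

nakudil and rumfol both end in -l yet inflect differently (naalkudil, harumfol), so the final letter is not what conditions the rule; the last vowel is.
"nagwomol" has last vowel 'o'. The stems whose last vowel is 'o' (rumfol → harumfol, notobog → hanotobog) add the prefix ha-.
The other patterns: stems whose last vowel is 'a' or 'i' insert -al- after the first vowel; stems whose last vowel is 'e' delete the last vowel and add -im.
So nagwomol → hanagwomol.

hanagwomol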